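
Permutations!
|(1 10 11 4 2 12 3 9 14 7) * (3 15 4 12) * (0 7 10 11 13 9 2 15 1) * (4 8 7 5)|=|(0 5 4 15 8 7)(1 11 12)(2 3)(9 14 10 13)|=12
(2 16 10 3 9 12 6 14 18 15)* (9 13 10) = [0, 1, 16, 13, 4, 5, 14, 7, 8, 12, 3, 11, 6, 10, 18, 2, 9, 17, 15] = (2 16 9 12 6 14 18 15)(3 13 10)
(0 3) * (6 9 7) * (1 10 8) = (0 3)(1 10 8)(6 9 7) = [3, 10, 2, 0, 4, 5, 9, 6, 1, 7, 8]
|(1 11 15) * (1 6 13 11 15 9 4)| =|(1 15 6 13 11 9 4)| =7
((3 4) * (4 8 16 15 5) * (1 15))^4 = [0, 3, 2, 15, 1, 16, 6, 7, 5, 9, 10, 11, 12, 13, 14, 8, 4] = (1 3 15 8 5 16 4)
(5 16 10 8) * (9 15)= (5 16 10 8)(9 15)= [0, 1, 2, 3, 4, 16, 6, 7, 5, 15, 8, 11, 12, 13, 14, 9, 10]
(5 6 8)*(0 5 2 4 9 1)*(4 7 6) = (0 5 4 9 1)(2 7 6 8) = [5, 0, 7, 3, 9, 4, 8, 6, 2, 1]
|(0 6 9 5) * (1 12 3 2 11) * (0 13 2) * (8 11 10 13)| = |(0 6 9 5 8 11 1 12 3)(2 10 13)| = 9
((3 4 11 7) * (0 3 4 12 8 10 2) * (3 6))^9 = (0 3 8 2 6 12 10) = [3, 1, 6, 8, 4, 5, 12, 7, 2, 9, 0, 11, 10]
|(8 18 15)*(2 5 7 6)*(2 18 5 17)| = |(2 17)(5 7 6 18 15 8)| = 6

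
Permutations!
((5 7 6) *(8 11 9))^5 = (5 6 7)(8 9 11) = [0, 1, 2, 3, 4, 6, 7, 5, 9, 11, 10, 8]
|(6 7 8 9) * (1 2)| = 4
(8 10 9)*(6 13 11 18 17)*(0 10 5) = (0 10 9 8 5)(6 13 11 18 17) = [10, 1, 2, 3, 4, 0, 13, 7, 5, 8, 9, 18, 12, 11, 14, 15, 16, 6, 17]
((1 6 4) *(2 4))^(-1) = [0, 4, 6, 3, 2, 5, 1] = (1 4 2 6)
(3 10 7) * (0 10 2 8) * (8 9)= [10, 1, 9, 2, 4, 5, 6, 3, 0, 8, 7]= (0 10 7 3 2 9 8)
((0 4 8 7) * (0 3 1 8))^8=(8)=[0, 1, 2, 3, 4, 5, 6, 7, 8]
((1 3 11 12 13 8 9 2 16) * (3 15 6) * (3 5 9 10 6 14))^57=(1 15 14 3 11 12 13 8 10 6 5 9 2 16)=[0, 15, 16, 11, 4, 9, 5, 7, 10, 2, 6, 12, 13, 8, 3, 14, 1]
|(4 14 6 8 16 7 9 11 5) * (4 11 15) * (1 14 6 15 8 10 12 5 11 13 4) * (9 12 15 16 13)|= 13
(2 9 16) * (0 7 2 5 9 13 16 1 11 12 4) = (0 7 2 13 16 5 9 1 11 12 4) = [7, 11, 13, 3, 0, 9, 6, 2, 8, 1, 10, 12, 4, 16, 14, 15, 5]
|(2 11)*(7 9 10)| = 6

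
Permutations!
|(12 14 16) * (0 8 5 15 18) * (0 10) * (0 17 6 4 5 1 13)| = 84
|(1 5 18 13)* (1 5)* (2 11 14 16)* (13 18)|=4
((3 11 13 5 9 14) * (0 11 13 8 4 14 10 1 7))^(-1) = (0 7 1 10 9 5 13 3 14 4 8 11) = [7, 10, 2, 14, 8, 13, 6, 1, 11, 5, 9, 0, 12, 3, 4]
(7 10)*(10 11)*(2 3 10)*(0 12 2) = (0 12 2 3 10 7 11) = [12, 1, 3, 10, 4, 5, 6, 11, 8, 9, 7, 0, 2]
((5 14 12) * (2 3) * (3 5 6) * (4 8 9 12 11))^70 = [0, 1, 2, 3, 4, 5, 6, 7, 8, 9, 10, 11, 12, 13, 14] = (14)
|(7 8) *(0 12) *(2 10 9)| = 6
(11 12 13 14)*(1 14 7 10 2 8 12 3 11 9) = (1 14 9)(2 8 12 13 7 10)(3 11) = [0, 14, 8, 11, 4, 5, 6, 10, 12, 1, 2, 3, 13, 7, 9]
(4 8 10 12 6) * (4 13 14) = (4 8 10 12 6 13 14) = [0, 1, 2, 3, 8, 5, 13, 7, 10, 9, 12, 11, 6, 14, 4]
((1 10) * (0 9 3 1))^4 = (0 10 1 3 9) = [10, 3, 2, 9, 4, 5, 6, 7, 8, 0, 1]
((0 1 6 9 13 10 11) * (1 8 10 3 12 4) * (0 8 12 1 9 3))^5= (13)(1 3 6)(8 11 10)= [0, 3, 2, 6, 4, 5, 1, 7, 11, 9, 8, 10, 12, 13]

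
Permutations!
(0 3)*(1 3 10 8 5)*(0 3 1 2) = (0 10 8 5 2) = [10, 1, 0, 3, 4, 2, 6, 7, 5, 9, 8]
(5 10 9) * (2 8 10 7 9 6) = (2 8 10 6)(5 7 9) = [0, 1, 8, 3, 4, 7, 2, 9, 10, 5, 6]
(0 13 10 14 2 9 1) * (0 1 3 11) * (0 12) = (0 13 10 14 2 9 3 11 12) = [13, 1, 9, 11, 4, 5, 6, 7, 8, 3, 14, 12, 0, 10, 2]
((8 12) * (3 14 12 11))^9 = (3 11 8 12 14) = [0, 1, 2, 11, 4, 5, 6, 7, 12, 9, 10, 8, 14, 13, 3]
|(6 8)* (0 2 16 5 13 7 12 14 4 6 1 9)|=|(0 2 16 5 13 7 12 14 4 6 8 1 9)|=13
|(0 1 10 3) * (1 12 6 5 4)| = |(0 12 6 5 4 1 10 3)| = 8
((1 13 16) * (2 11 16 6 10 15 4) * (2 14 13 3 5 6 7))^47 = [0, 13, 15, 7, 3, 2, 11, 10, 8, 9, 16, 4, 12, 6, 5, 1, 14] = (1 13 6 11 4 3 7 10 16 14 5 2 15)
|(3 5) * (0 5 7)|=|(0 5 3 7)|=4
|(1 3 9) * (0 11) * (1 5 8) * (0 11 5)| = |(11)(0 5 8 1 3 9)| = 6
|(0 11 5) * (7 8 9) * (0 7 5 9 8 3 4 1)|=8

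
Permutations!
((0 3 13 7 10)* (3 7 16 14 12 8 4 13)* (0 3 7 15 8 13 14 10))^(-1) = (0 7 3 10 16 13 12 14 4 8 15) = [7, 1, 2, 10, 8, 5, 6, 3, 15, 9, 16, 11, 14, 12, 4, 0, 13]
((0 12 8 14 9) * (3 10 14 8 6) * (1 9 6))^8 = (14) = [0, 1, 2, 3, 4, 5, 6, 7, 8, 9, 10, 11, 12, 13, 14]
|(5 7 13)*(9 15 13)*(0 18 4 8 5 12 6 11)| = 12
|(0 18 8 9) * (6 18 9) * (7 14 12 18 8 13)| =10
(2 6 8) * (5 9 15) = [0, 1, 6, 3, 4, 9, 8, 7, 2, 15, 10, 11, 12, 13, 14, 5] = (2 6 8)(5 9 15)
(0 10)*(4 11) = (0 10)(4 11) = [10, 1, 2, 3, 11, 5, 6, 7, 8, 9, 0, 4]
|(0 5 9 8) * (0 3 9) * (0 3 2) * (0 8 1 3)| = 6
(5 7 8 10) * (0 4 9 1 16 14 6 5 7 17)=[4, 16, 2, 3, 9, 17, 5, 8, 10, 1, 7, 11, 12, 13, 6, 15, 14, 0]=(0 4 9 1 16 14 6 5 17)(7 8 10)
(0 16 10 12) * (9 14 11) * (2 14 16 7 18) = (0 7 18 2 14 11 9 16 10 12) = [7, 1, 14, 3, 4, 5, 6, 18, 8, 16, 12, 9, 0, 13, 11, 15, 10, 17, 2]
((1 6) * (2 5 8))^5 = (1 6)(2 8 5) = [0, 6, 8, 3, 4, 2, 1, 7, 5]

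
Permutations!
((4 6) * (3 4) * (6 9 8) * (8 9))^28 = [0, 1, 2, 3, 4, 5, 6, 7, 8, 9] = (9)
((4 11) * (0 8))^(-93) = (0 8)(4 11) = [8, 1, 2, 3, 11, 5, 6, 7, 0, 9, 10, 4]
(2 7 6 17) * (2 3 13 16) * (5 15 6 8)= (2 7 8 5 15 6 17 3 13 16)= [0, 1, 7, 13, 4, 15, 17, 8, 5, 9, 10, 11, 12, 16, 14, 6, 2, 3]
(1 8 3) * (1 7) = (1 8 3 7) = [0, 8, 2, 7, 4, 5, 6, 1, 3]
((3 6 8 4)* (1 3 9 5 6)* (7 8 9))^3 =[0, 3, 2, 1, 4, 5, 6, 7, 8, 9] =(9)(1 3)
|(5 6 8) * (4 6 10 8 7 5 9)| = 7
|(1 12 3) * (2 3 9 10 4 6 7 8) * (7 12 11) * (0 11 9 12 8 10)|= 11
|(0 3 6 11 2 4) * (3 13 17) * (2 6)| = 6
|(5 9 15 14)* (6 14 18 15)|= |(5 9 6 14)(15 18)|= 4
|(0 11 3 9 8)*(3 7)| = 6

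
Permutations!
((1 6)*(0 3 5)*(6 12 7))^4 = (12)(0 3 5) = [3, 1, 2, 5, 4, 0, 6, 7, 8, 9, 10, 11, 12]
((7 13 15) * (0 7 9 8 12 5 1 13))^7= (15)(0 7)= [7, 1, 2, 3, 4, 5, 6, 0, 8, 9, 10, 11, 12, 13, 14, 15]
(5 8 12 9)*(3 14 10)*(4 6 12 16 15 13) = (3 14 10)(4 6 12 9 5 8 16 15 13) = [0, 1, 2, 14, 6, 8, 12, 7, 16, 5, 3, 11, 9, 4, 10, 13, 15]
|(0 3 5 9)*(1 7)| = |(0 3 5 9)(1 7)| = 4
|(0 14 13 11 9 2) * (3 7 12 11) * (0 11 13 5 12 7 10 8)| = |(0 14 5 12 13 3 10 8)(2 11 9)| = 24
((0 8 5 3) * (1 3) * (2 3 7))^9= (0 5 7 3 8 1 2)= [5, 2, 0, 8, 4, 7, 6, 3, 1]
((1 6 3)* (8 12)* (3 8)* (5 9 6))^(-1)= (1 3 12 8 6 9 5)= [0, 3, 2, 12, 4, 1, 9, 7, 6, 5, 10, 11, 8]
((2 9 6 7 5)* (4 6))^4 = [0, 1, 7, 3, 2, 6, 9, 4, 8, 5] = (2 7 4)(5 6 9)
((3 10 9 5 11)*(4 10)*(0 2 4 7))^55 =(0 2 4 10 9 5 11 3 7) =[2, 1, 4, 7, 10, 11, 6, 0, 8, 5, 9, 3]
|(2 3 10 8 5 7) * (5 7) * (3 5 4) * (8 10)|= 6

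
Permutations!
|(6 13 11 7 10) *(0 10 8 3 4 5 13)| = 21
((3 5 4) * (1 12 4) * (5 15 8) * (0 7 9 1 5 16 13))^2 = (0 9 12 3 8 13 7 1 4 15 16) = [9, 4, 2, 8, 15, 5, 6, 1, 13, 12, 10, 11, 3, 7, 14, 16, 0]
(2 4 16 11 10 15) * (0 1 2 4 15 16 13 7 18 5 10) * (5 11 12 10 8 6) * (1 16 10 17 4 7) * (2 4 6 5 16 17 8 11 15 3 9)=(0 17 6 16 12 8 5 11)(1 4 13)(2 3 9)(7 18 15)=[17, 4, 3, 9, 13, 11, 16, 18, 5, 2, 10, 0, 8, 1, 14, 7, 12, 6, 15]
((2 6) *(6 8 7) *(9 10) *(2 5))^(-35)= (9 10)= [0, 1, 2, 3, 4, 5, 6, 7, 8, 10, 9]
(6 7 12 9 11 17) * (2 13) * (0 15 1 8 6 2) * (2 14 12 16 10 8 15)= (0 2 13)(1 15)(6 7 16 10 8)(9 11 17 14 12)= [2, 15, 13, 3, 4, 5, 7, 16, 6, 11, 8, 17, 9, 0, 12, 1, 10, 14]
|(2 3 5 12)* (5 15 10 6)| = 7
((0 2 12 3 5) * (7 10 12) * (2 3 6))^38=(0 5 3)(2 12 7 6 10)=[5, 1, 12, 0, 4, 3, 10, 6, 8, 9, 2, 11, 7]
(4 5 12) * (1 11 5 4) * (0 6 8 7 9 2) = (0 6 8 7 9 2)(1 11 5 12) = [6, 11, 0, 3, 4, 12, 8, 9, 7, 2, 10, 5, 1]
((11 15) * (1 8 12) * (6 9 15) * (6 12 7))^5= (1 15 7 12 9 8 11 6)= [0, 15, 2, 3, 4, 5, 1, 12, 11, 8, 10, 6, 9, 13, 14, 7]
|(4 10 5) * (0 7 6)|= 3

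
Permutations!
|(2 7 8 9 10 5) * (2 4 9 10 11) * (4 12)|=|(2 7 8 10 5 12 4 9 11)|=9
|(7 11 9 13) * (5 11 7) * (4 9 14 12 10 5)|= 15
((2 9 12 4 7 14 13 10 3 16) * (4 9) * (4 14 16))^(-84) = (2 3)(4 14)(7 13)(10 16) = [0, 1, 3, 2, 14, 5, 6, 13, 8, 9, 16, 11, 12, 7, 4, 15, 10]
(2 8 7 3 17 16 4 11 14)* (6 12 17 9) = (2 8 7 3 9 6 12 17 16 4 11 14) = [0, 1, 8, 9, 11, 5, 12, 3, 7, 6, 10, 14, 17, 13, 2, 15, 4, 16]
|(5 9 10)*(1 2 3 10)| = 6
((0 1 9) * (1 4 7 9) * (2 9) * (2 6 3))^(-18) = (0 6 9 7 2 4 3) = [6, 1, 4, 0, 3, 5, 9, 2, 8, 7]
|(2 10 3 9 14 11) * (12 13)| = |(2 10 3 9 14 11)(12 13)| = 6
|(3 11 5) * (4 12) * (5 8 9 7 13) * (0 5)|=8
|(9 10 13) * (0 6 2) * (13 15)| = 12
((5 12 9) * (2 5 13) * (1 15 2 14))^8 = (15) = [0, 1, 2, 3, 4, 5, 6, 7, 8, 9, 10, 11, 12, 13, 14, 15]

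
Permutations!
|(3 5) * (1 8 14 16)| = 4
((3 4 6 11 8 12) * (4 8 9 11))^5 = (3 12 8)(4 6)(9 11) = [0, 1, 2, 12, 6, 5, 4, 7, 3, 11, 10, 9, 8]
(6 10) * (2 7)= [0, 1, 7, 3, 4, 5, 10, 2, 8, 9, 6]= (2 7)(6 10)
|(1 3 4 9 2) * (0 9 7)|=7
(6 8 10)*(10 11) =[0, 1, 2, 3, 4, 5, 8, 7, 11, 9, 6, 10] =(6 8 11 10)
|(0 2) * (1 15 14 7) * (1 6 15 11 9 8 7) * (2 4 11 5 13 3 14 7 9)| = |(0 4 11 2)(1 5 13 3 14)(6 15 7)(8 9)| = 60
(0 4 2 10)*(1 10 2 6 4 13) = [13, 10, 2, 3, 6, 5, 4, 7, 8, 9, 0, 11, 12, 1] = (0 13 1 10)(4 6)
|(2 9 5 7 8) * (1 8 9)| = |(1 8 2)(5 7 9)| = 3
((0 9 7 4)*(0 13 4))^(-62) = (13)(0 9 7) = [9, 1, 2, 3, 4, 5, 6, 0, 8, 7, 10, 11, 12, 13]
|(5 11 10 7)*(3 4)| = 4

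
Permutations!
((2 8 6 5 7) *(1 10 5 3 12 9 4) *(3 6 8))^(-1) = (1 4 9 12 3 2 7 5 10) = [0, 4, 7, 2, 9, 10, 6, 5, 8, 12, 1, 11, 3]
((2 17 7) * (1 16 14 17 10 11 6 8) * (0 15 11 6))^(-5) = [15, 7, 1, 3, 4, 5, 14, 8, 17, 9, 16, 0, 12, 13, 10, 11, 2, 6] = (0 15 11)(1 7 8 17 6 14 10 16 2)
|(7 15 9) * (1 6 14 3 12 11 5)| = |(1 6 14 3 12 11 5)(7 15 9)| = 21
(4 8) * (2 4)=[0, 1, 4, 3, 8, 5, 6, 7, 2]=(2 4 8)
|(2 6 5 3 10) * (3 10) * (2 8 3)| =|(2 6 5 10 8 3)| =6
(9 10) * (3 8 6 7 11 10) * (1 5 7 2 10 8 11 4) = (1 5 7 4)(2 10 9 3 11 8 6) = [0, 5, 10, 11, 1, 7, 2, 4, 6, 3, 9, 8]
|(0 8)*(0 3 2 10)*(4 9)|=|(0 8 3 2 10)(4 9)|=10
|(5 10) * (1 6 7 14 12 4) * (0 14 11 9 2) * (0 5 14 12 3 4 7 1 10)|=28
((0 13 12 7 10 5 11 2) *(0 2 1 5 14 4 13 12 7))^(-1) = (0 12)(1 11 5)(4 14 10 7 13) = [12, 11, 2, 3, 14, 1, 6, 13, 8, 9, 7, 5, 0, 4, 10]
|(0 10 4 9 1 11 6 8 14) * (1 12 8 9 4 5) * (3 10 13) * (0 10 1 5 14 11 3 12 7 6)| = |(0 13 12 8 11)(1 3)(6 9 7)(10 14)| = 30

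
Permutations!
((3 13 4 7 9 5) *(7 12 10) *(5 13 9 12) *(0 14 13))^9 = [13, 1, 2, 0, 3, 9, 6, 7, 8, 14, 10, 11, 12, 5, 4] = (0 13 5 9 14 4 3)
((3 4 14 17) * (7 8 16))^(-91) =(3 4 14 17)(7 16 8) =[0, 1, 2, 4, 14, 5, 6, 16, 7, 9, 10, 11, 12, 13, 17, 15, 8, 3]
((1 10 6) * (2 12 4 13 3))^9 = [0, 1, 3, 13, 12, 5, 6, 7, 8, 9, 10, 11, 2, 4] = (2 3 13 4 12)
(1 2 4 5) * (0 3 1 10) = (0 3 1 2 4 5 10) = [3, 2, 4, 1, 5, 10, 6, 7, 8, 9, 0]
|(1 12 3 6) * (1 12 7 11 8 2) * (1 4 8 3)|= |(1 7 11 3 6 12)(2 4 8)|= 6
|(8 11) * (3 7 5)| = 6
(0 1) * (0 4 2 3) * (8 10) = (0 1 4 2 3)(8 10) = [1, 4, 3, 0, 2, 5, 6, 7, 10, 9, 8]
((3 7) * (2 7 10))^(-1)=[0, 1, 10, 7, 4, 5, 6, 2, 8, 9, 3]=(2 10 3 7)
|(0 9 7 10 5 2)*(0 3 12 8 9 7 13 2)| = 12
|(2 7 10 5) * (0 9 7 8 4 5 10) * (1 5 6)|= |(10)(0 9 7)(1 5 2 8 4 6)|= 6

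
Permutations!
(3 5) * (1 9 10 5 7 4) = (1 9 10 5 3 7 4) = [0, 9, 2, 7, 1, 3, 6, 4, 8, 10, 5]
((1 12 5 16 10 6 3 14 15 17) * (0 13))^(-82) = [0, 15, 2, 10, 4, 1, 16, 7, 8, 9, 5, 11, 17, 13, 6, 3, 12, 14] = (1 15 3 10 5)(6 16 12 17 14)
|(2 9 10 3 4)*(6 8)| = |(2 9 10 3 4)(6 8)| = 10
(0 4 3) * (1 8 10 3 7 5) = (0 4 7 5 1 8 10 3) = [4, 8, 2, 0, 7, 1, 6, 5, 10, 9, 3]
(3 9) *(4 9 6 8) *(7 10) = (3 6 8 4 9)(7 10) = [0, 1, 2, 6, 9, 5, 8, 10, 4, 3, 7]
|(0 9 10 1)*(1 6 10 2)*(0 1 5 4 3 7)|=14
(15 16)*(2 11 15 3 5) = [0, 1, 11, 5, 4, 2, 6, 7, 8, 9, 10, 15, 12, 13, 14, 16, 3] = (2 11 15 16 3 5)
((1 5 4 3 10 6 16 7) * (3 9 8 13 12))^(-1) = [0, 7, 2, 12, 5, 1, 10, 16, 9, 4, 3, 11, 13, 8, 14, 15, 6] = (1 7 16 6 10 3 12 13 8 9 4 5)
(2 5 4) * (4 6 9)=(2 5 6 9 4)=[0, 1, 5, 3, 2, 6, 9, 7, 8, 4]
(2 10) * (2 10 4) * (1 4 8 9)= (10)(1 4 2 8 9)= [0, 4, 8, 3, 2, 5, 6, 7, 9, 1, 10]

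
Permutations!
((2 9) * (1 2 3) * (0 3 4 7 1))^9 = (0 3)(1 7 4 9 2) = [3, 7, 1, 0, 9, 5, 6, 4, 8, 2]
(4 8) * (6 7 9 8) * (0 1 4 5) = (0 1 4 6 7 9 8 5) = [1, 4, 2, 3, 6, 0, 7, 9, 5, 8]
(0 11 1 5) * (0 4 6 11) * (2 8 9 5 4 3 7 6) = (1 4 2 8 9 5 3 7 6 11) = [0, 4, 8, 7, 2, 3, 11, 6, 9, 5, 10, 1]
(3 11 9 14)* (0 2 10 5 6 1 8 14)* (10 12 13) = (0 2 12 13 10 5 6 1 8 14 3 11 9) = [2, 8, 12, 11, 4, 6, 1, 7, 14, 0, 5, 9, 13, 10, 3]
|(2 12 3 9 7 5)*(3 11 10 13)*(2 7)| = |(2 12 11 10 13 3 9)(5 7)| = 14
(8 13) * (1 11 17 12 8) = (1 11 17 12 8 13) = [0, 11, 2, 3, 4, 5, 6, 7, 13, 9, 10, 17, 8, 1, 14, 15, 16, 12]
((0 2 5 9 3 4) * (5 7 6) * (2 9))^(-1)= (0 4 3 9)(2 5 6 7)= [4, 1, 5, 9, 3, 6, 7, 2, 8, 0]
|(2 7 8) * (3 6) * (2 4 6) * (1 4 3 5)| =4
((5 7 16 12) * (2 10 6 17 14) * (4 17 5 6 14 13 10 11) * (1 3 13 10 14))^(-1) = [0, 10, 14, 1, 11, 6, 12, 5, 8, 9, 17, 2, 16, 3, 13, 15, 7, 4] = (1 10 17 4 11 2 14 13 3)(5 6 12 16 7)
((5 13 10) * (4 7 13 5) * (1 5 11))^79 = (1 5 11)(4 10 13 7) = [0, 5, 2, 3, 10, 11, 6, 4, 8, 9, 13, 1, 12, 7]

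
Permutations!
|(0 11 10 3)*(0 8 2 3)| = |(0 11 10)(2 3 8)| = 3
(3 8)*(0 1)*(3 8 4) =(8)(0 1)(3 4) =[1, 0, 2, 4, 3, 5, 6, 7, 8]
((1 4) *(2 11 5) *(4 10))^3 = (11) = [0, 1, 2, 3, 4, 5, 6, 7, 8, 9, 10, 11]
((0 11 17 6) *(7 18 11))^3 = (0 11)(6 18)(7 17) = [11, 1, 2, 3, 4, 5, 18, 17, 8, 9, 10, 0, 12, 13, 14, 15, 16, 7, 6]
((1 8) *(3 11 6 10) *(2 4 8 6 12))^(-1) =(1 8 4 2 12 11 3 10 6) =[0, 8, 12, 10, 2, 5, 1, 7, 4, 9, 6, 3, 11]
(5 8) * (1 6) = (1 6)(5 8) = [0, 6, 2, 3, 4, 8, 1, 7, 5]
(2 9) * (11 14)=(2 9)(11 14)=[0, 1, 9, 3, 4, 5, 6, 7, 8, 2, 10, 14, 12, 13, 11]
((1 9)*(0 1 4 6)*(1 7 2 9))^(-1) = (0 6 4 9 2 7) = [6, 1, 7, 3, 9, 5, 4, 0, 8, 2]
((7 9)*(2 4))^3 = (2 4)(7 9) = [0, 1, 4, 3, 2, 5, 6, 9, 8, 7]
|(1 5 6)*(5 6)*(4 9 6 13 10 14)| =7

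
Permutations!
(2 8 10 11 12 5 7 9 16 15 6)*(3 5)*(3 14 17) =(2 8 10 11 12 14 17 3 5 7 9 16 15 6) =[0, 1, 8, 5, 4, 7, 2, 9, 10, 16, 11, 12, 14, 13, 17, 6, 15, 3]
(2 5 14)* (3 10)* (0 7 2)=(0 7 2 5 14)(3 10)=[7, 1, 5, 10, 4, 14, 6, 2, 8, 9, 3, 11, 12, 13, 0]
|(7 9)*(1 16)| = 2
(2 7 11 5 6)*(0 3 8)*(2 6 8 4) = (0 3 4 2 7 11 5 8) = [3, 1, 7, 4, 2, 8, 6, 11, 0, 9, 10, 5]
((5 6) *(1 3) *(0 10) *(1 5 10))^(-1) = (0 10 6 5 3 1) = [10, 0, 2, 1, 4, 3, 5, 7, 8, 9, 6]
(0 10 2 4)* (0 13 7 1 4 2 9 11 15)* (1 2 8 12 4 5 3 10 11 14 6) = [11, 5, 8, 10, 13, 3, 1, 2, 12, 14, 9, 15, 4, 7, 6, 0] = (0 11 15)(1 5 3 10 9 14 6)(2 8 12 4 13 7)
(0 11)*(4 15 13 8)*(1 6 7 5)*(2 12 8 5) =(0 11)(1 6 7 2 12 8 4 15 13 5) =[11, 6, 12, 3, 15, 1, 7, 2, 4, 9, 10, 0, 8, 5, 14, 13]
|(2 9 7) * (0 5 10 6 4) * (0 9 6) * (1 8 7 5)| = 10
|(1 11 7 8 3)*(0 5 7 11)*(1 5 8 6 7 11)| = 6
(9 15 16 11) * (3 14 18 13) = [0, 1, 2, 14, 4, 5, 6, 7, 8, 15, 10, 9, 12, 3, 18, 16, 11, 17, 13] = (3 14 18 13)(9 15 16 11)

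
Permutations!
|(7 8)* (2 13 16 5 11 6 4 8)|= 9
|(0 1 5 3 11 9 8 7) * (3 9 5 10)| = 9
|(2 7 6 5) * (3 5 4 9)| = 7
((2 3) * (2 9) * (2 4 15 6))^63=[0, 1, 4, 15, 2, 5, 9, 7, 8, 6, 10, 11, 12, 13, 14, 3]=(2 4)(3 15)(6 9)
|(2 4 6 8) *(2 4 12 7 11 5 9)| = |(2 12 7 11 5 9)(4 6 8)| = 6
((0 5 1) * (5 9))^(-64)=(9)=[0, 1, 2, 3, 4, 5, 6, 7, 8, 9]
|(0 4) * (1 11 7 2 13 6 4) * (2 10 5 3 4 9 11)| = |(0 1 2 13 6 9 11 7 10 5 3 4)| = 12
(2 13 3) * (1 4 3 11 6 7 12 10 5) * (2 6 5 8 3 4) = (1 2 13 11 5)(3 6 7 12 10 8) = [0, 2, 13, 6, 4, 1, 7, 12, 3, 9, 8, 5, 10, 11]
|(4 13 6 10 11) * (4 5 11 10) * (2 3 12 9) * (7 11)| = |(2 3 12 9)(4 13 6)(5 7 11)| = 12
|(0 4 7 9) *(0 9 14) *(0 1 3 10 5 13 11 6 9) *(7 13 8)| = |(0 4 13 11 6 9)(1 3 10 5 8 7 14)| = 42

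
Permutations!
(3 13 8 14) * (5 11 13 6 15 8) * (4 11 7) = (3 6 15 8 14)(4 11 13 5 7) = [0, 1, 2, 6, 11, 7, 15, 4, 14, 9, 10, 13, 12, 5, 3, 8]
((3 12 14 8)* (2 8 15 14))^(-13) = [0, 1, 12, 8, 4, 5, 6, 7, 2, 9, 10, 11, 3, 13, 15, 14] = (2 12 3 8)(14 15)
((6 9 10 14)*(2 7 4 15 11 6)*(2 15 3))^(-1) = (2 3 4 7)(6 11 15 14 10 9) = [0, 1, 3, 4, 7, 5, 11, 2, 8, 6, 9, 15, 12, 13, 10, 14]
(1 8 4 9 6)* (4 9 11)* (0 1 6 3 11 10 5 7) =(0 1 8 9 3 11 4 10 5 7) =[1, 8, 2, 11, 10, 7, 6, 0, 9, 3, 5, 4]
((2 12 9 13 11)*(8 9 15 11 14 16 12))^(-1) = [0, 1, 11, 3, 4, 5, 6, 7, 2, 8, 10, 15, 16, 9, 13, 12, 14] = (2 11 15 12 16 14 13 9 8)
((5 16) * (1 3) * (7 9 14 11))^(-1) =(1 3)(5 16)(7 11 14 9) =[0, 3, 2, 1, 4, 16, 6, 11, 8, 7, 10, 14, 12, 13, 9, 15, 5]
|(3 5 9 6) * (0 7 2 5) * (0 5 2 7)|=|(3 5 9 6)|=4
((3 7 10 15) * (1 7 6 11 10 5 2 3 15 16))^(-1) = (1 16 10 11 6 3 2 5 7) = [0, 16, 5, 2, 4, 7, 3, 1, 8, 9, 11, 6, 12, 13, 14, 15, 10]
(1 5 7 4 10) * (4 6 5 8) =(1 8 4 10)(5 7 6) =[0, 8, 2, 3, 10, 7, 5, 6, 4, 9, 1]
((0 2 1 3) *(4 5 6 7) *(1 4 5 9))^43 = (0 2 4 9 1 3)(5 6 7) = [2, 3, 4, 0, 9, 6, 7, 5, 8, 1]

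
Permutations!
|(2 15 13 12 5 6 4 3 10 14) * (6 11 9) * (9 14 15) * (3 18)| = |(2 9 6 4 18 3 10 15 13 12 5 11 14)| = 13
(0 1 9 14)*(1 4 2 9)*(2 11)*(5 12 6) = (0 4 11 2 9 14)(5 12 6) = [4, 1, 9, 3, 11, 12, 5, 7, 8, 14, 10, 2, 6, 13, 0]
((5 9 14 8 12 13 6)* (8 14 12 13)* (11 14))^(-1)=(5 6 13 8 12 9)(11 14)=[0, 1, 2, 3, 4, 6, 13, 7, 12, 5, 10, 14, 9, 8, 11]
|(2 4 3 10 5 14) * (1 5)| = |(1 5 14 2 4 3 10)| = 7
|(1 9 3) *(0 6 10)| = 3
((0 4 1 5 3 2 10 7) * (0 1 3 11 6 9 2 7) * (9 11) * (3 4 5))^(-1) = (0 10 2 9 5)(1 7 3)(6 11) = [10, 7, 9, 1, 4, 0, 11, 3, 8, 5, 2, 6]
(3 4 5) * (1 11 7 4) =[0, 11, 2, 1, 5, 3, 6, 4, 8, 9, 10, 7] =(1 11 7 4 5 3)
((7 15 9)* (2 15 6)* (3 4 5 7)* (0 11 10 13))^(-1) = (0 13 10 11)(2 6 7 5 4 3 9 15) = [13, 1, 6, 9, 3, 4, 7, 5, 8, 15, 11, 0, 12, 10, 14, 2]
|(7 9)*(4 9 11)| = 4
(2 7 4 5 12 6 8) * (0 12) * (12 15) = [15, 1, 7, 3, 5, 0, 8, 4, 2, 9, 10, 11, 6, 13, 14, 12] = (0 15 12 6 8 2 7 4 5)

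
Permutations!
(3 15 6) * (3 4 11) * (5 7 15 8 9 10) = (3 8 9 10 5 7 15 6 4 11) = [0, 1, 2, 8, 11, 7, 4, 15, 9, 10, 5, 3, 12, 13, 14, 6]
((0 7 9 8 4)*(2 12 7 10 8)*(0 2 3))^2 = (0 8 2 7 3 10 4 12 9) = [8, 1, 7, 10, 12, 5, 6, 3, 2, 0, 4, 11, 9]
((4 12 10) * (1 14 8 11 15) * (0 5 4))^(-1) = (0 10 12 4 5)(1 15 11 8 14) = [10, 15, 2, 3, 5, 0, 6, 7, 14, 9, 12, 8, 4, 13, 1, 11]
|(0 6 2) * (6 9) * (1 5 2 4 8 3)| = |(0 9 6 4 8 3 1 5 2)| = 9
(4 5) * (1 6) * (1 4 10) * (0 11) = (0 11)(1 6 4 5 10) = [11, 6, 2, 3, 5, 10, 4, 7, 8, 9, 1, 0]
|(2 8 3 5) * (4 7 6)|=12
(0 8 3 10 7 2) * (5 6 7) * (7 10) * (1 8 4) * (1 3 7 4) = (0 1 8 7 2)(3 4)(5 6 10) = [1, 8, 0, 4, 3, 6, 10, 2, 7, 9, 5]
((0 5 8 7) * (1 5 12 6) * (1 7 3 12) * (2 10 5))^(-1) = (0 7 6 12 3 8 5 10 2 1) = [7, 0, 1, 8, 4, 10, 12, 6, 5, 9, 2, 11, 3]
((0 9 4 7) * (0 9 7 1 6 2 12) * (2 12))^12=[6, 9, 2, 3, 7, 5, 4, 12, 8, 0, 10, 11, 1]=(0 6 4 7 12 1 9)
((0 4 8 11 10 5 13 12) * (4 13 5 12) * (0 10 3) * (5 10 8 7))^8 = (0 11 12 5 4)(3 8 10 7 13) = [11, 1, 2, 8, 0, 4, 6, 13, 10, 9, 7, 12, 5, 3]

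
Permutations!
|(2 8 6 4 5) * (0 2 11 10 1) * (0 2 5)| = 9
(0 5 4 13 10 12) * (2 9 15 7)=(0 5 4 13 10 12)(2 9 15 7)=[5, 1, 9, 3, 13, 4, 6, 2, 8, 15, 12, 11, 0, 10, 14, 7]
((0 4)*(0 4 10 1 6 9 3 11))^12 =(0 3 6 10 11 9 1) =[3, 0, 2, 6, 4, 5, 10, 7, 8, 1, 11, 9]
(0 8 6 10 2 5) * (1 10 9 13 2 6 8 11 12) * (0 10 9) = (0 11 12 1 9 13 2 5 10 6) = [11, 9, 5, 3, 4, 10, 0, 7, 8, 13, 6, 12, 1, 2]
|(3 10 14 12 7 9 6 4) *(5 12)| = 9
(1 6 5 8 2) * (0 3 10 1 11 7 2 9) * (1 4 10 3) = [1, 6, 11, 3, 10, 8, 5, 2, 9, 0, 4, 7] = (0 1 6 5 8 9)(2 11 7)(4 10)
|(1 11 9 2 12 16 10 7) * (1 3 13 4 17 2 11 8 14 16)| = |(1 8 14 16 10 7 3 13 4 17 2 12)(9 11)| = 12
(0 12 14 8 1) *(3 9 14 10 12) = (0 3 9 14 8 1)(10 12) = [3, 0, 2, 9, 4, 5, 6, 7, 1, 14, 12, 11, 10, 13, 8]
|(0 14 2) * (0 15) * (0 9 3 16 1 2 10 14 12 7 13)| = 12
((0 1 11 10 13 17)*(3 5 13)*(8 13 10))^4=(0 13 11)(1 17 8)(3 5 10)=[13, 17, 2, 5, 4, 10, 6, 7, 1, 9, 3, 0, 12, 11, 14, 15, 16, 8]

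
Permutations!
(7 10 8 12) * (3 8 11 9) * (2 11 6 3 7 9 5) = (2 11 5)(3 8 12 9 7 10 6) = [0, 1, 11, 8, 4, 2, 3, 10, 12, 7, 6, 5, 9]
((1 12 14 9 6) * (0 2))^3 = (0 2)(1 9 12 6 14) = [2, 9, 0, 3, 4, 5, 14, 7, 8, 12, 10, 11, 6, 13, 1]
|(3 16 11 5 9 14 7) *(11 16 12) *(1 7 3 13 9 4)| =|(16)(1 7 13 9 14 3 12 11 5 4)| =10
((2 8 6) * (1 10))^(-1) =(1 10)(2 6 8) =[0, 10, 6, 3, 4, 5, 8, 7, 2, 9, 1]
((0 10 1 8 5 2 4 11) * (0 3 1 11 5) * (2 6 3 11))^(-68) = (11)(0 5 8 4 1 2 3 10 6) = [5, 2, 3, 10, 1, 8, 0, 7, 4, 9, 6, 11]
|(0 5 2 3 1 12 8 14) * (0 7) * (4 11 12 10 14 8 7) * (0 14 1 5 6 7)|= |(0 6 7 14 4 11 12)(1 10)(2 3 5)|= 42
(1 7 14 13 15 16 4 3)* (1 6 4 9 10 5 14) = (1 7)(3 6 4)(5 14 13 15 16 9 10) = [0, 7, 2, 6, 3, 14, 4, 1, 8, 10, 5, 11, 12, 15, 13, 16, 9]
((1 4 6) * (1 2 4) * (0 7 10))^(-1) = [10, 1, 6, 3, 2, 5, 4, 0, 8, 9, 7] = (0 10 7)(2 6 4)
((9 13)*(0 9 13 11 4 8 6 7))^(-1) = (13)(0 7 6 8 4 11 9) = [7, 1, 2, 3, 11, 5, 8, 6, 4, 0, 10, 9, 12, 13]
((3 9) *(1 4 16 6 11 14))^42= (16)= [0, 1, 2, 3, 4, 5, 6, 7, 8, 9, 10, 11, 12, 13, 14, 15, 16]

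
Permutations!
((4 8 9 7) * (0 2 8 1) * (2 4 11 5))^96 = (11) = [0, 1, 2, 3, 4, 5, 6, 7, 8, 9, 10, 11]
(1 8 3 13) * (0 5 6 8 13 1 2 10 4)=[5, 13, 10, 1, 0, 6, 8, 7, 3, 9, 4, 11, 12, 2]=(0 5 6 8 3 1 13 2 10 4)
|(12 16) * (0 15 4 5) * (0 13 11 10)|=|(0 15 4 5 13 11 10)(12 16)|=14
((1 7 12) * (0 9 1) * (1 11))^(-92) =(0 7 11)(1 9 12) =[7, 9, 2, 3, 4, 5, 6, 11, 8, 12, 10, 0, 1]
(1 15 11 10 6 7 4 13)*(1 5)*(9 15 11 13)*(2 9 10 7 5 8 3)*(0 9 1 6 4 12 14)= [9, 11, 1, 2, 10, 6, 5, 12, 3, 15, 4, 7, 14, 8, 0, 13]= (0 9 15 13 8 3 2 1 11 7 12 14)(4 10)(5 6)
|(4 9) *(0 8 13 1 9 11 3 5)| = 9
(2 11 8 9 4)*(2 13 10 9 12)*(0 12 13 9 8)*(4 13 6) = (0 12 2 11)(4 9 13 10 8 6) = [12, 1, 11, 3, 9, 5, 4, 7, 6, 13, 8, 0, 2, 10]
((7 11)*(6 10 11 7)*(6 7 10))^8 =(7 11 10) =[0, 1, 2, 3, 4, 5, 6, 11, 8, 9, 7, 10]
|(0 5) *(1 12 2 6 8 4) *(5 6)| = 8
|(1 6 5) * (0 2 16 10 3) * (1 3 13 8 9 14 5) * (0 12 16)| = 18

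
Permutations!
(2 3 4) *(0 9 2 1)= (0 9 2 3 4 1)= [9, 0, 3, 4, 1, 5, 6, 7, 8, 2]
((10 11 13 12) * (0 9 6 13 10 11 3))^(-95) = (0 9 6 13 12 11 10 3) = [9, 1, 2, 0, 4, 5, 13, 7, 8, 6, 3, 10, 11, 12]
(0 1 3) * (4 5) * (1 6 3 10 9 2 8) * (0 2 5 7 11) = (0 6 3 2 8 1 10 9 5 4 7 11) = [6, 10, 8, 2, 7, 4, 3, 11, 1, 5, 9, 0]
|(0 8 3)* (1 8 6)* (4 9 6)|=|(0 4 9 6 1 8 3)|=7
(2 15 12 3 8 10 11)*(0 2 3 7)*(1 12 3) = (0 2 15 3 8 10 11 1 12 7) = [2, 12, 15, 8, 4, 5, 6, 0, 10, 9, 11, 1, 7, 13, 14, 3]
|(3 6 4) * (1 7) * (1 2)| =|(1 7 2)(3 6 4)| =3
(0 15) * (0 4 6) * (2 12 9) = (0 15 4 6)(2 12 9) = [15, 1, 12, 3, 6, 5, 0, 7, 8, 2, 10, 11, 9, 13, 14, 4]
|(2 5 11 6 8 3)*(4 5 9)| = 8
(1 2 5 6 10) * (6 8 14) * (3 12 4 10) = (1 2 5 8 14 6 3 12 4 10) = [0, 2, 5, 12, 10, 8, 3, 7, 14, 9, 1, 11, 4, 13, 6]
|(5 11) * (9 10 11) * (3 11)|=5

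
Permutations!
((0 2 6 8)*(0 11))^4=(0 11 8 6 2)=[11, 1, 0, 3, 4, 5, 2, 7, 6, 9, 10, 8]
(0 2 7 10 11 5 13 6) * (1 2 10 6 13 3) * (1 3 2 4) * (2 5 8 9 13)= [10, 4, 7, 3, 1, 5, 0, 6, 9, 13, 11, 8, 12, 2]= (0 10 11 8 9 13 2 7 6)(1 4)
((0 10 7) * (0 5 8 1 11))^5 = (0 1 5 10 11 8 7) = [1, 5, 2, 3, 4, 10, 6, 0, 7, 9, 11, 8]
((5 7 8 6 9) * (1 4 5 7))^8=(9)(1 5 4)=[0, 5, 2, 3, 1, 4, 6, 7, 8, 9]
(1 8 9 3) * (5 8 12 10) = (1 12 10 5 8 9 3) = [0, 12, 2, 1, 4, 8, 6, 7, 9, 3, 5, 11, 10]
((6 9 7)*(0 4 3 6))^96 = (9) = [0, 1, 2, 3, 4, 5, 6, 7, 8, 9]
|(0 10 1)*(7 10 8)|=|(0 8 7 10 1)|=5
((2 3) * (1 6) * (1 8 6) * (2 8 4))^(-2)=[0, 1, 6, 4, 8, 5, 3, 7, 2]=(2 6 3 4 8)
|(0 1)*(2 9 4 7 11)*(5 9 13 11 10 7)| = 6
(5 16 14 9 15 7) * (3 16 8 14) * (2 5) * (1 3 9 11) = (1 3 16 9 15 7 2 5 8 14 11) = [0, 3, 5, 16, 4, 8, 6, 2, 14, 15, 10, 1, 12, 13, 11, 7, 9]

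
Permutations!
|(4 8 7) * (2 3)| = |(2 3)(4 8 7)| = 6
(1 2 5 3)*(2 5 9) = (1 5 3)(2 9) = [0, 5, 9, 1, 4, 3, 6, 7, 8, 2]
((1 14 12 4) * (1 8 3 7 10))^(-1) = (1 10 7 3 8 4 12 14) = [0, 10, 2, 8, 12, 5, 6, 3, 4, 9, 7, 11, 14, 13, 1]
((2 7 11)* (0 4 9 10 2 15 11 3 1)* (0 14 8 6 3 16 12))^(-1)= (0 12 16 7 2 10 9 4)(1 3 6 8 14)(11 15)= [12, 3, 10, 6, 0, 5, 8, 2, 14, 4, 9, 15, 16, 13, 1, 11, 7]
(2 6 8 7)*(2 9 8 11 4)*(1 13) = [0, 13, 6, 3, 2, 5, 11, 9, 7, 8, 10, 4, 12, 1] = (1 13)(2 6 11 4)(7 9 8)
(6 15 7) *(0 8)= [8, 1, 2, 3, 4, 5, 15, 6, 0, 9, 10, 11, 12, 13, 14, 7]= (0 8)(6 15 7)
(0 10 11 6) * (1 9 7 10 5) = (0 5 1 9 7 10 11 6) = [5, 9, 2, 3, 4, 1, 0, 10, 8, 7, 11, 6]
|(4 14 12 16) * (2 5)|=|(2 5)(4 14 12 16)|=4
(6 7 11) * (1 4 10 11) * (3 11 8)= [0, 4, 2, 11, 10, 5, 7, 1, 3, 9, 8, 6]= (1 4 10 8 3 11 6 7)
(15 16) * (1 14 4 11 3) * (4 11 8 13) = [0, 14, 2, 1, 8, 5, 6, 7, 13, 9, 10, 3, 12, 4, 11, 16, 15] = (1 14 11 3)(4 8 13)(15 16)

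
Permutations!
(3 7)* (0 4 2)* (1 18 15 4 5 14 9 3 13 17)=(0 5 14 9 3 7 13 17 1 18 15 4 2)=[5, 18, 0, 7, 2, 14, 6, 13, 8, 3, 10, 11, 12, 17, 9, 4, 16, 1, 15]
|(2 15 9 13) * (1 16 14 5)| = 4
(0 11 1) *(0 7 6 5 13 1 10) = (0 11 10)(1 7 6 5 13) = [11, 7, 2, 3, 4, 13, 5, 6, 8, 9, 0, 10, 12, 1]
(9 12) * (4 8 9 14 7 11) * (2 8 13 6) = (2 8 9 12 14 7 11 4 13 6) = [0, 1, 8, 3, 13, 5, 2, 11, 9, 12, 10, 4, 14, 6, 7]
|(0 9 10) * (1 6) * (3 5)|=6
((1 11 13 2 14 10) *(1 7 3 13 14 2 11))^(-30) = (14) = [0, 1, 2, 3, 4, 5, 6, 7, 8, 9, 10, 11, 12, 13, 14]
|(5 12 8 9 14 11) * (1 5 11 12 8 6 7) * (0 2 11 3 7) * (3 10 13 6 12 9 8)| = |(0 2 11 10 13 6)(1 5 3 7)(9 14)| = 12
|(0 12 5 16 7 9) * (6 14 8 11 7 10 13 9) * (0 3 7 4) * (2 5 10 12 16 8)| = 15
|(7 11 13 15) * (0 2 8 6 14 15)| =9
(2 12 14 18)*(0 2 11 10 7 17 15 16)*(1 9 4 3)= (0 2 12 14 18 11 10 7 17 15 16)(1 9 4 3)= [2, 9, 12, 1, 3, 5, 6, 17, 8, 4, 7, 10, 14, 13, 18, 16, 0, 15, 11]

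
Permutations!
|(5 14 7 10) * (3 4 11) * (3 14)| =|(3 4 11 14 7 10 5)| =7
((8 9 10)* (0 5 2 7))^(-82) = [2, 1, 0, 3, 4, 7, 6, 5, 10, 8, 9] = (0 2)(5 7)(8 10 9)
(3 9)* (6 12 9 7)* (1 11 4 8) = [0, 11, 2, 7, 8, 5, 12, 6, 1, 3, 10, 4, 9] = (1 11 4 8)(3 7 6 12 9)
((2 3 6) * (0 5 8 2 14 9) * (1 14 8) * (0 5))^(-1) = [0, 5, 8, 2, 4, 9, 3, 7, 6, 14, 10, 11, 12, 13, 1] = (1 5 9 14)(2 8 6 3)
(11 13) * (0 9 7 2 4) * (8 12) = (0 9 7 2 4)(8 12)(11 13) = [9, 1, 4, 3, 0, 5, 6, 2, 12, 7, 10, 13, 8, 11]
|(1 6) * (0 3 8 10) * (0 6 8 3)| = 4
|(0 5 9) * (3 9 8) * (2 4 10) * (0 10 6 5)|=|(2 4 6 5 8 3 9 10)|=8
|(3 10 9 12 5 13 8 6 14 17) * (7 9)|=|(3 10 7 9 12 5 13 8 6 14 17)|=11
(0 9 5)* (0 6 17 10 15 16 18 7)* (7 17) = (0 9 5 6 7)(10 15 16 18 17) = [9, 1, 2, 3, 4, 6, 7, 0, 8, 5, 15, 11, 12, 13, 14, 16, 18, 10, 17]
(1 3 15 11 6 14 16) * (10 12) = (1 3 15 11 6 14 16)(10 12) = [0, 3, 2, 15, 4, 5, 14, 7, 8, 9, 12, 6, 10, 13, 16, 11, 1]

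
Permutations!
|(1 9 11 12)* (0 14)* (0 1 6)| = |(0 14 1 9 11 12 6)| = 7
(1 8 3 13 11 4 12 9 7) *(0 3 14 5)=(0 3 13 11 4 12 9 7 1 8 14 5)=[3, 8, 2, 13, 12, 0, 6, 1, 14, 7, 10, 4, 9, 11, 5]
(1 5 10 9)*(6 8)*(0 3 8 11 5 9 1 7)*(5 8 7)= [3, 9, 2, 7, 4, 10, 11, 0, 6, 5, 1, 8]= (0 3 7)(1 9 5 10)(6 11 8)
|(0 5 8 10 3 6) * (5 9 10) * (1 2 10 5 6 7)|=5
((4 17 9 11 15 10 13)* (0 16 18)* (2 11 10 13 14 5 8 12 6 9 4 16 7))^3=[11, 1, 13, 3, 17, 6, 14, 15, 9, 5, 8, 16, 10, 0, 12, 18, 7, 4, 2]=(0 11 16 7 15 18 2 13)(4 17)(5 6 14 12 10 8 9)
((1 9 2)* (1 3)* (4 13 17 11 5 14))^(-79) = (1 9 2 3)(4 14 5 11 17 13) = [0, 9, 3, 1, 14, 11, 6, 7, 8, 2, 10, 17, 12, 4, 5, 15, 16, 13]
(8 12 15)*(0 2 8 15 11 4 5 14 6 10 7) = [2, 1, 8, 3, 5, 14, 10, 0, 12, 9, 7, 4, 11, 13, 6, 15] = (15)(0 2 8 12 11 4 5 14 6 10 7)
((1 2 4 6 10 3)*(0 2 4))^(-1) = (0 2)(1 3 10 6 4) = [2, 3, 0, 10, 1, 5, 4, 7, 8, 9, 6]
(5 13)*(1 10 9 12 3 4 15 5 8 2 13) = (1 10 9 12 3 4 15 5)(2 13 8) = [0, 10, 13, 4, 15, 1, 6, 7, 2, 12, 9, 11, 3, 8, 14, 5]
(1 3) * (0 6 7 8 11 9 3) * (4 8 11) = (0 6 7 11 9 3 1)(4 8) = [6, 0, 2, 1, 8, 5, 7, 11, 4, 3, 10, 9]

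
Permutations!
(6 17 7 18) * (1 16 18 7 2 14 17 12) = (1 16 18 6 12)(2 14 17) = [0, 16, 14, 3, 4, 5, 12, 7, 8, 9, 10, 11, 1, 13, 17, 15, 18, 2, 6]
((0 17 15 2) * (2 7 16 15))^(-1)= (0 2 17)(7 15 16)= [2, 1, 17, 3, 4, 5, 6, 15, 8, 9, 10, 11, 12, 13, 14, 16, 7, 0]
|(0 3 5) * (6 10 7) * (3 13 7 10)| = 6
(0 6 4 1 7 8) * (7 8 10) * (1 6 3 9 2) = (0 3 9 2 1 8)(4 6)(7 10) = [3, 8, 1, 9, 6, 5, 4, 10, 0, 2, 7]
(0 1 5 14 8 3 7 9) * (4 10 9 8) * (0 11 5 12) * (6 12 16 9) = (0 1 16 9 11 5 14 4 10 6 12)(3 7 8) = [1, 16, 2, 7, 10, 14, 12, 8, 3, 11, 6, 5, 0, 13, 4, 15, 9]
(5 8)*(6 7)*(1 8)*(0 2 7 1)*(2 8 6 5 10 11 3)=(0 8 10 11 3 2 7 5)(1 6)=[8, 6, 7, 2, 4, 0, 1, 5, 10, 9, 11, 3]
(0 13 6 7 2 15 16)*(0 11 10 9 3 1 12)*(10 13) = (0 10 9 3 1 12)(2 15 16 11 13 6 7) = [10, 12, 15, 1, 4, 5, 7, 2, 8, 3, 9, 13, 0, 6, 14, 16, 11]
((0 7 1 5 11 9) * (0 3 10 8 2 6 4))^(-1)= (0 4 6 2 8 10 3 9 11 5 1 7)= [4, 7, 8, 9, 6, 1, 2, 0, 10, 11, 3, 5]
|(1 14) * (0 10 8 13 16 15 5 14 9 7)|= 11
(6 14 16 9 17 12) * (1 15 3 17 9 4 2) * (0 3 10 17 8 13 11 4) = (0 3 8 13 11 4 2 1 15 10 17 12 6 14 16) = [3, 15, 1, 8, 2, 5, 14, 7, 13, 9, 17, 4, 6, 11, 16, 10, 0, 12]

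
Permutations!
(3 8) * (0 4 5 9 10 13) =(0 4 5 9 10 13)(3 8) =[4, 1, 2, 8, 5, 9, 6, 7, 3, 10, 13, 11, 12, 0]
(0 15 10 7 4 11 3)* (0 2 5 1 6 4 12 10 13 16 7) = (0 15 13 16 7 12 10)(1 6 4 11 3 2 5) = [15, 6, 5, 2, 11, 1, 4, 12, 8, 9, 0, 3, 10, 16, 14, 13, 7]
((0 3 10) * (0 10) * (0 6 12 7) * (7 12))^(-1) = (12)(0 7 6 3) = [7, 1, 2, 0, 4, 5, 3, 6, 8, 9, 10, 11, 12]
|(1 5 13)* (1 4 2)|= 5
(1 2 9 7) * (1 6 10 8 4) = (1 2 9 7 6 10 8 4) = [0, 2, 9, 3, 1, 5, 10, 6, 4, 7, 8]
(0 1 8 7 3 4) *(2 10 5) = (0 1 8 7 3 4)(2 10 5) = [1, 8, 10, 4, 0, 2, 6, 3, 7, 9, 5]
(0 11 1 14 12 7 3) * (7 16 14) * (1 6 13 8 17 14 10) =(0 11 6 13 8 17 14 12 16 10 1 7 3) =[11, 7, 2, 0, 4, 5, 13, 3, 17, 9, 1, 6, 16, 8, 12, 15, 10, 14]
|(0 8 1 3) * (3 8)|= 2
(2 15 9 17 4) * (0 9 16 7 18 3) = (0 9 17 4 2 15 16 7 18 3) = [9, 1, 15, 0, 2, 5, 6, 18, 8, 17, 10, 11, 12, 13, 14, 16, 7, 4, 3]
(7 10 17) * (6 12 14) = (6 12 14)(7 10 17) = [0, 1, 2, 3, 4, 5, 12, 10, 8, 9, 17, 11, 14, 13, 6, 15, 16, 7]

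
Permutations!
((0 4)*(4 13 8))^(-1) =(0 4 8 13) =[4, 1, 2, 3, 8, 5, 6, 7, 13, 9, 10, 11, 12, 0]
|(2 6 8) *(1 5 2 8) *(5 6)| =2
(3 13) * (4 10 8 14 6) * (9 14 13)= (3 9 14 6 4 10 8 13)= [0, 1, 2, 9, 10, 5, 4, 7, 13, 14, 8, 11, 12, 3, 6]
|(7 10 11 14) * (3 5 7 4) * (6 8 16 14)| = |(3 5 7 10 11 6 8 16 14 4)| = 10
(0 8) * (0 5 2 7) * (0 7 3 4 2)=(0 8 5)(2 3 4)=[8, 1, 3, 4, 2, 0, 6, 7, 5]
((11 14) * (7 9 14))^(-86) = (7 14)(9 11) = [0, 1, 2, 3, 4, 5, 6, 14, 8, 11, 10, 9, 12, 13, 7]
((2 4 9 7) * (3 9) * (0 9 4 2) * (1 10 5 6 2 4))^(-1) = (0 7 9)(1 3 4 2 6 5 10) = [7, 3, 6, 4, 2, 10, 5, 9, 8, 0, 1]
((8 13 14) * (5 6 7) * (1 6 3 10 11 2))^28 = (1 3)(2 5)(6 10)(7 11)(8 13 14) = [0, 3, 5, 1, 4, 2, 10, 11, 13, 9, 6, 7, 12, 14, 8]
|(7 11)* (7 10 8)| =4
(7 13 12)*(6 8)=(6 8)(7 13 12)=[0, 1, 2, 3, 4, 5, 8, 13, 6, 9, 10, 11, 7, 12]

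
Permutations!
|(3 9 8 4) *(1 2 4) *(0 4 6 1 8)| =12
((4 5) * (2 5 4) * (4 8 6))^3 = [0, 1, 5, 3, 4, 2, 6, 7, 8] = (8)(2 5)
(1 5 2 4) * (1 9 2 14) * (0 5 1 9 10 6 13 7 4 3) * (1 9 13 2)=(0 5 14 13 7 4 10 6 2 3)(1 9)=[5, 9, 3, 0, 10, 14, 2, 4, 8, 1, 6, 11, 12, 7, 13]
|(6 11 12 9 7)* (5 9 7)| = |(5 9)(6 11 12 7)| = 4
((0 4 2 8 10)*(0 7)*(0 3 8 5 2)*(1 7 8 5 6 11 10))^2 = [0, 3, 11, 2, 4, 6, 10, 5, 7, 9, 1, 8] = (1 3 2 11 8 7 5 6 10)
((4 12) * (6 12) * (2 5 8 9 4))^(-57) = (2 12 6 4 9 8 5) = [0, 1, 12, 3, 9, 2, 4, 7, 5, 8, 10, 11, 6]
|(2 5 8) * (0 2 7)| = |(0 2 5 8 7)| = 5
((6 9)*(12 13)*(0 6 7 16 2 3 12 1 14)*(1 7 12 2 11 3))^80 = (0 3 13)(1 16 9)(2 7 6)(11 12 14) = [3, 16, 7, 13, 4, 5, 2, 6, 8, 1, 10, 12, 14, 0, 11, 15, 9]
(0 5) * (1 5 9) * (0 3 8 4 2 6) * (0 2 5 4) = (0 9 1 4 5 3 8)(2 6) = [9, 4, 6, 8, 5, 3, 2, 7, 0, 1]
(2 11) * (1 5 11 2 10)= [0, 5, 2, 3, 4, 11, 6, 7, 8, 9, 1, 10]= (1 5 11 10)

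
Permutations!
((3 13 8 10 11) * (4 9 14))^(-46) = (3 11 10 8 13)(4 14 9) = [0, 1, 2, 11, 14, 5, 6, 7, 13, 4, 8, 10, 12, 3, 9]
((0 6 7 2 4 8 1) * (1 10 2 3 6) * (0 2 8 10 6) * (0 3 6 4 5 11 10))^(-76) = [11, 10, 8, 3, 5, 4, 6, 7, 2, 9, 1, 0] = (0 11)(1 10)(2 8)(4 5)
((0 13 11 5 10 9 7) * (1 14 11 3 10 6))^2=(0 3 9)(1 11 6 14 5)(7 13 10)=[3, 11, 2, 9, 4, 1, 14, 13, 8, 0, 7, 6, 12, 10, 5]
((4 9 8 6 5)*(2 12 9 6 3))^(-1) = (2 3 8 9 12)(4 5 6) = [0, 1, 3, 8, 5, 6, 4, 7, 9, 12, 10, 11, 2]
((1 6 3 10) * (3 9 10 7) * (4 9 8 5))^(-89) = (1 8 4 10 6 5 9)(3 7) = [0, 8, 2, 7, 10, 9, 5, 3, 4, 1, 6]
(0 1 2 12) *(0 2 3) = [1, 3, 12, 0, 4, 5, 6, 7, 8, 9, 10, 11, 2] = (0 1 3)(2 12)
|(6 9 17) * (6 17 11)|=|(17)(6 9 11)|=3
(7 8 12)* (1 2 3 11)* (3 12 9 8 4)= (1 2 12 7 4 3 11)(8 9)= [0, 2, 12, 11, 3, 5, 6, 4, 9, 8, 10, 1, 7]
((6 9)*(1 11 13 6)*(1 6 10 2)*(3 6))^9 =[0, 2, 10, 3, 4, 5, 6, 7, 8, 9, 13, 1, 12, 11] =(1 2 10 13 11)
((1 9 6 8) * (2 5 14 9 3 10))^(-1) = (1 8 6 9 14 5 2 10 3) = [0, 8, 10, 1, 4, 2, 9, 7, 6, 14, 3, 11, 12, 13, 5]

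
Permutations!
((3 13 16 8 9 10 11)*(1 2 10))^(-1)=(1 9 8 16 13 3 11 10 2)=[0, 9, 1, 11, 4, 5, 6, 7, 16, 8, 2, 10, 12, 3, 14, 15, 13]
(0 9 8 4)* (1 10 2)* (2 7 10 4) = (0 9 8 2 1 4)(7 10) = [9, 4, 1, 3, 0, 5, 6, 10, 2, 8, 7]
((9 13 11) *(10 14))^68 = [0, 1, 2, 3, 4, 5, 6, 7, 8, 11, 10, 13, 12, 9, 14] = (14)(9 11 13)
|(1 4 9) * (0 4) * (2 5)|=|(0 4 9 1)(2 5)|=4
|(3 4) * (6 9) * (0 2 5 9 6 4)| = |(0 2 5 9 4 3)| = 6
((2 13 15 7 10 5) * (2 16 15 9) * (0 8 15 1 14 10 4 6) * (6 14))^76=(0 6 1 16 5 10 14 4 7 15 8)(2 13 9)=[6, 16, 13, 3, 7, 10, 1, 15, 0, 2, 14, 11, 12, 9, 4, 8, 5]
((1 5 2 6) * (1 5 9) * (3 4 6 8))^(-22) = (9)(2 3 6)(4 5 8) = [0, 1, 3, 6, 5, 8, 2, 7, 4, 9]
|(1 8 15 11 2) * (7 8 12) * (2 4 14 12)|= 14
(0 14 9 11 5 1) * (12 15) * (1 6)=[14, 0, 2, 3, 4, 6, 1, 7, 8, 11, 10, 5, 15, 13, 9, 12]=(0 14 9 11 5 6 1)(12 15)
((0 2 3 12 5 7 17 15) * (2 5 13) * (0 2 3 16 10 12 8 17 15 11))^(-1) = (0 11 17 8 3 13 12 10 16 2 15 7 5) = [11, 1, 15, 13, 4, 0, 6, 5, 3, 9, 16, 17, 10, 12, 14, 7, 2, 8]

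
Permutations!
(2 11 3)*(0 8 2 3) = (0 8 2 11) = [8, 1, 11, 3, 4, 5, 6, 7, 2, 9, 10, 0]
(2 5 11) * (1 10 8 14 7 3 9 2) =(1 10 8 14 7 3 9 2 5 11) =[0, 10, 5, 9, 4, 11, 6, 3, 14, 2, 8, 1, 12, 13, 7]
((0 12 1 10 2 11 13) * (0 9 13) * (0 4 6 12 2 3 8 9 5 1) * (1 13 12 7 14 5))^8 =(0 13 2 1 11 10 4 3 6 8 7 9 14 12 5) =[13, 11, 1, 6, 3, 0, 8, 9, 7, 14, 4, 10, 5, 2, 12]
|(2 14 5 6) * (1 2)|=5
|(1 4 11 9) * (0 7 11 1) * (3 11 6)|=6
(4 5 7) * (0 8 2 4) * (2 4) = [8, 1, 2, 3, 5, 7, 6, 0, 4] = (0 8 4 5 7)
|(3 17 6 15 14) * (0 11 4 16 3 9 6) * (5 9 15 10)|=12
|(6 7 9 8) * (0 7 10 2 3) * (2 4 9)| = |(0 7 2 3)(4 9 8 6 10)| = 20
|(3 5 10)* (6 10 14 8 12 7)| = 8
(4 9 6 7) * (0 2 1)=[2, 0, 1, 3, 9, 5, 7, 4, 8, 6]=(0 2 1)(4 9 6 7)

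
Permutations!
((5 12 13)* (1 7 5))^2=(1 5 13 7 12)=[0, 5, 2, 3, 4, 13, 6, 12, 8, 9, 10, 11, 1, 7]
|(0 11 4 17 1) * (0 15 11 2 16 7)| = |(0 2 16 7)(1 15 11 4 17)| = 20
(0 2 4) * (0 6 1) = (0 2 4 6 1) = [2, 0, 4, 3, 6, 5, 1]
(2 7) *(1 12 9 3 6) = (1 12 9 3 6)(2 7) = [0, 12, 7, 6, 4, 5, 1, 2, 8, 3, 10, 11, 9]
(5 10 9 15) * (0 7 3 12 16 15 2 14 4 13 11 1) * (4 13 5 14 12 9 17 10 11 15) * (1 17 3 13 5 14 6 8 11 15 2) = (0 7 13 2 12 16 4 14 5 15 6 8 11 17 10 3 9 1) = [7, 0, 12, 9, 14, 15, 8, 13, 11, 1, 3, 17, 16, 2, 5, 6, 4, 10]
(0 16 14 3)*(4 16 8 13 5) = (0 8 13 5 4 16 14 3) = [8, 1, 2, 0, 16, 4, 6, 7, 13, 9, 10, 11, 12, 5, 3, 15, 14]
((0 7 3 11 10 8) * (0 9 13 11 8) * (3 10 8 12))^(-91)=(0 10 7)(3 12)(8 9 13 11)=[10, 1, 2, 12, 4, 5, 6, 0, 9, 13, 7, 8, 3, 11]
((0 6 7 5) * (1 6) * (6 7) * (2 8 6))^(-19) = (0 1 7 5)(2 6 8) = [1, 7, 6, 3, 4, 0, 8, 5, 2]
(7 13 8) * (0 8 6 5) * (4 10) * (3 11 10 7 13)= (0 8 13 6 5)(3 11 10 4 7)= [8, 1, 2, 11, 7, 0, 5, 3, 13, 9, 4, 10, 12, 6]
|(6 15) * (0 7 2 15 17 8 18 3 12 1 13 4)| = |(0 7 2 15 6 17 8 18 3 12 1 13 4)| = 13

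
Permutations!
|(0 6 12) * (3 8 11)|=3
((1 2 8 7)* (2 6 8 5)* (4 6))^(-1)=(1 7 8 6 4)(2 5)=[0, 7, 5, 3, 1, 2, 4, 8, 6]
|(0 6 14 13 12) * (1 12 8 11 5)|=9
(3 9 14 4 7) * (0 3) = [3, 1, 2, 9, 7, 5, 6, 0, 8, 14, 10, 11, 12, 13, 4] = (0 3 9 14 4 7)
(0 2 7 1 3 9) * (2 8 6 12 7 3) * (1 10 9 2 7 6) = (0 8 1 7 10 9)(2 3)(6 12) = [8, 7, 3, 2, 4, 5, 12, 10, 1, 0, 9, 11, 6]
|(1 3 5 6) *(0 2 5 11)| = 7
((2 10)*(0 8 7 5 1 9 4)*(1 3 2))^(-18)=(0 7 3 10 9)(1 4 8 5 2)=[7, 4, 1, 10, 8, 2, 6, 3, 5, 0, 9]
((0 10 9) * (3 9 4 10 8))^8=(10)=[0, 1, 2, 3, 4, 5, 6, 7, 8, 9, 10]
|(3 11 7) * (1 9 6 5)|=12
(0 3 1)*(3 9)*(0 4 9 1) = (0 1 4 9 3) = [1, 4, 2, 0, 9, 5, 6, 7, 8, 3]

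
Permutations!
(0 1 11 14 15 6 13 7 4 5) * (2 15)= (0 1 11 14 2 15 6 13 7 4 5)= [1, 11, 15, 3, 5, 0, 13, 4, 8, 9, 10, 14, 12, 7, 2, 6]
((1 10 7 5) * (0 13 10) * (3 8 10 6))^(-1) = (0 1 5 7 10 8 3 6 13) = [1, 5, 2, 6, 4, 7, 13, 10, 3, 9, 8, 11, 12, 0]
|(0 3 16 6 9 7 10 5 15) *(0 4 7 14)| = 30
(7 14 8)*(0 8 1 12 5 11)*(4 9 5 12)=(0 8 7 14 1 4 9 5 11)=[8, 4, 2, 3, 9, 11, 6, 14, 7, 5, 10, 0, 12, 13, 1]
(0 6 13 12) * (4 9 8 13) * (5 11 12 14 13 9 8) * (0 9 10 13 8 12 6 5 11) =(0 5)(4 12 9 11 6)(8 10 13 14) =[5, 1, 2, 3, 12, 0, 4, 7, 10, 11, 13, 6, 9, 14, 8]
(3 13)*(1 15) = (1 15)(3 13) = [0, 15, 2, 13, 4, 5, 6, 7, 8, 9, 10, 11, 12, 3, 14, 1]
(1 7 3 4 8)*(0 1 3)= (0 1 7)(3 4 8)= [1, 7, 2, 4, 8, 5, 6, 0, 3]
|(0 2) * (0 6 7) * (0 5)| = |(0 2 6 7 5)| = 5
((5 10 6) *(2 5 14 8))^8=[0, 1, 10, 3, 4, 6, 8, 7, 5, 9, 14, 11, 12, 13, 2]=(2 10 14)(5 6 8)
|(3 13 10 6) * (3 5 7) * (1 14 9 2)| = 12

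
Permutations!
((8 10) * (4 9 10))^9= (4 9 10 8)= [0, 1, 2, 3, 9, 5, 6, 7, 4, 10, 8]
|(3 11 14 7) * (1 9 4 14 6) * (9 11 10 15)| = 21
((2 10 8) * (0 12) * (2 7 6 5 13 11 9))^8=(2 9 11 13 5 6 7 8 10)=[0, 1, 9, 3, 4, 6, 7, 8, 10, 11, 2, 13, 12, 5]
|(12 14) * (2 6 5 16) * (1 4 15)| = 12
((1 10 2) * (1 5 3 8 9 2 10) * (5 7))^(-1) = [0, 1, 9, 5, 4, 7, 6, 2, 3, 8, 10] = (10)(2 9 8 3 5 7)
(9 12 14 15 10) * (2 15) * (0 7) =(0 7)(2 15 10 9 12 14) =[7, 1, 15, 3, 4, 5, 6, 0, 8, 12, 9, 11, 14, 13, 2, 10]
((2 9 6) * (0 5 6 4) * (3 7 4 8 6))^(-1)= (0 4 7 3 5)(2 6 8 9)= [4, 1, 6, 5, 7, 0, 8, 3, 9, 2]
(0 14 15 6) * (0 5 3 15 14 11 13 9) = (0 11 13 9)(3 15 6 5) = [11, 1, 2, 15, 4, 3, 5, 7, 8, 0, 10, 13, 12, 9, 14, 6]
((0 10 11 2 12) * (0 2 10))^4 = (12) = [0, 1, 2, 3, 4, 5, 6, 7, 8, 9, 10, 11, 12]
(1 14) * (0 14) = [14, 0, 2, 3, 4, 5, 6, 7, 8, 9, 10, 11, 12, 13, 1] = (0 14 1)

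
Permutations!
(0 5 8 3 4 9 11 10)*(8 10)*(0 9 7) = [5, 1, 2, 4, 7, 10, 6, 0, 3, 11, 9, 8] = (0 5 10 9 11 8 3 4 7)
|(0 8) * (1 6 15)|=|(0 8)(1 6 15)|=6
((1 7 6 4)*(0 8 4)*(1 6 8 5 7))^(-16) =(0 7 4)(5 8 6) =[7, 1, 2, 3, 0, 8, 5, 4, 6]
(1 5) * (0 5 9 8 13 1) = (0 5)(1 9 8 13) = [5, 9, 2, 3, 4, 0, 6, 7, 13, 8, 10, 11, 12, 1]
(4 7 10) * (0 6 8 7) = (0 6 8 7 10 4) = [6, 1, 2, 3, 0, 5, 8, 10, 7, 9, 4]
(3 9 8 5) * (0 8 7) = (0 8 5 3 9 7) = [8, 1, 2, 9, 4, 3, 6, 0, 5, 7]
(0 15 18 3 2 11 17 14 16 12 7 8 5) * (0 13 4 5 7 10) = (0 15 18 3 2 11 17 14 16 12 10)(4 5 13)(7 8) = [15, 1, 11, 2, 5, 13, 6, 8, 7, 9, 0, 17, 10, 4, 16, 18, 12, 14, 3]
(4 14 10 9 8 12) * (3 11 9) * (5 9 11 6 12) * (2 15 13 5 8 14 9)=[0, 1, 15, 6, 9, 2, 12, 7, 8, 14, 3, 11, 4, 5, 10, 13]=(2 15 13 5)(3 6 12 4 9 14 10)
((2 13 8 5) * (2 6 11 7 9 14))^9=[0, 1, 2, 3, 4, 5, 6, 7, 8, 9, 10, 11, 12, 13, 14]=(14)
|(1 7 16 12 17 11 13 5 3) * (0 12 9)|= |(0 12 17 11 13 5 3 1 7 16 9)|= 11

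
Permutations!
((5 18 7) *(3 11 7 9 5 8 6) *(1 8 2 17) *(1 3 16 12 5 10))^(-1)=(1 10 9 18 5 12 16 6 8)(2 7 11 3 17)=[0, 10, 7, 17, 4, 12, 8, 11, 1, 18, 9, 3, 16, 13, 14, 15, 6, 2, 5]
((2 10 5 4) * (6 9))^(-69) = (2 4 5 10)(6 9) = [0, 1, 4, 3, 5, 10, 9, 7, 8, 6, 2]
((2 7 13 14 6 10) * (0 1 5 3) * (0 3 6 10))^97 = (0 1 5 6)(2 13 10 7 14) = [1, 5, 13, 3, 4, 6, 0, 14, 8, 9, 7, 11, 12, 10, 2]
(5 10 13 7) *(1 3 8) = [0, 3, 2, 8, 4, 10, 6, 5, 1, 9, 13, 11, 12, 7] = (1 3 8)(5 10 13 7)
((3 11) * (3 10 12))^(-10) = [0, 1, 2, 10, 4, 5, 6, 7, 8, 9, 3, 12, 11] = (3 10)(11 12)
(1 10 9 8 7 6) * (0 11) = (0 11)(1 10 9 8 7 6) = [11, 10, 2, 3, 4, 5, 1, 6, 7, 8, 9, 0]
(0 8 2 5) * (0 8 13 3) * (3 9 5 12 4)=(0 13 9 5 8 2 12 4 3)=[13, 1, 12, 0, 3, 8, 6, 7, 2, 5, 10, 11, 4, 9]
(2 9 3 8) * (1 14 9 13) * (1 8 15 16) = [0, 14, 13, 15, 4, 5, 6, 7, 2, 3, 10, 11, 12, 8, 9, 16, 1] = (1 14 9 3 15 16)(2 13 8)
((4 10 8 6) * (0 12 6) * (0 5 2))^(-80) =(12) =[0, 1, 2, 3, 4, 5, 6, 7, 8, 9, 10, 11, 12]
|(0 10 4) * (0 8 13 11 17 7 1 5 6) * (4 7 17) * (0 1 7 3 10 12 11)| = 6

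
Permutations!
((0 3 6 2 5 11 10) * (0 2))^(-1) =(0 6 3)(2 10 11 5) =[6, 1, 10, 0, 4, 2, 3, 7, 8, 9, 11, 5]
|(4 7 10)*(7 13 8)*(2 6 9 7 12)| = |(2 6 9 7 10 4 13 8 12)| = 9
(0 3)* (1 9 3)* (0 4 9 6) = (0 1 6)(3 4 9) = [1, 6, 2, 4, 9, 5, 0, 7, 8, 3]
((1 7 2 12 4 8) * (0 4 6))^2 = [8, 2, 6, 3, 1, 5, 4, 12, 7, 9, 10, 11, 0] = (0 8 7 12)(1 2 6 4)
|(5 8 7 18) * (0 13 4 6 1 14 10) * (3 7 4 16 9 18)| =|(0 13 16 9 18 5 8 4 6 1 14 10)(3 7)| =12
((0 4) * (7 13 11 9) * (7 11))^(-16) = (13) = [0, 1, 2, 3, 4, 5, 6, 7, 8, 9, 10, 11, 12, 13]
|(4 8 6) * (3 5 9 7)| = |(3 5 9 7)(4 8 6)| = 12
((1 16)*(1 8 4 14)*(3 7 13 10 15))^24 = (1 14 4 8 16)(3 15 10 13 7) = [0, 14, 2, 15, 8, 5, 6, 3, 16, 9, 13, 11, 12, 7, 4, 10, 1]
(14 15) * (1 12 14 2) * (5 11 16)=[0, 12, 1, 3, 4, 11, 6, 7, 8, 9, 10, 16, 14, 13, 15, 2, 5]=(1 12 14 15 2)(5 11 16)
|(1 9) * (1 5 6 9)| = |(5 6 9)| = 3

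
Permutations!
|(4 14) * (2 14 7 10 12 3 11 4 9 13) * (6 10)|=|(2 14 9 13)(3 11 4 7 6 10 12)|=28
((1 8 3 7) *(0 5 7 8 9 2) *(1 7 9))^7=(0 2 9 5)(3 8)=[2, 1, 9, 8, 4, 0, 6, 7, 3, 5]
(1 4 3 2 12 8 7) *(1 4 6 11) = [0, 6, 12, 2, 3, 5, 11, 4, 7, 9, 10, 1, 8] = (1 6 11)(2 12 8 7 4 3)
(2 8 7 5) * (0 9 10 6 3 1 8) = (0 9 10 6 3 1 8 7 5 2) = [9, 8, 0, 1, 4, 2, 3, 5, 7, 10, 6]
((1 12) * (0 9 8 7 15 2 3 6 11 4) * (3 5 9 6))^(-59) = (0 6 11 4)(1 12)(2 5 9 8 7 15) = [6, 12, 5, 3, 0, 9, 11, 15, 7, 8, 10, 4, 1, 13, 14, 2]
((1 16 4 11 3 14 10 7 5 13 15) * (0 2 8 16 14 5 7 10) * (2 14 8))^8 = (1 15 13 5 3 11 4 16 8) = [0, 15, 2, 11, 16, 3, 6, 7, 1, 9, 10, 4, 12, 5, 14, 13, 8]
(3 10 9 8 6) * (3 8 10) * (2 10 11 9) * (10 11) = [0, 1, 11, 3, 4, 5, 8, 7, 6, 10, 2, 9] = (2 11 9 10)(6 8)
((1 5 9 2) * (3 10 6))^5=[0, 5, 1, 6, 4, 9, 10, 7, 8, 2, 3]=(1 5 9 2)(3 6 10)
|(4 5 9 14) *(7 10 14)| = 6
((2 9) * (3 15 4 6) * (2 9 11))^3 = [0, 1, 11, 6, 15, 5, 4, 7, 8, 9, 10, 2, 12, 13, 14, 3] = (2 11)(3 6 4 15)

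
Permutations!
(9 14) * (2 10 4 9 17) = (2 10 4 9 14 17) = [0, 1, 10, 3, 9, 5, 6, 7, 8, 14, 4, 11, 12, 13, 17, 15, 16, 2]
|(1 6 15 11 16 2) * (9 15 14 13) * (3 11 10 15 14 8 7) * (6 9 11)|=28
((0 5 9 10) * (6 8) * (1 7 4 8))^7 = (0 10 9 5)(1 4 6 7 8) = [10, 4, 2, 3, 6, 0, 7, 8, 1, 5, 9]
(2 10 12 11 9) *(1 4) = [0, 4, 10, 3, 1, 5, 6, 7, 8, 2, 12, 9, 11] = (1 4)(2 10 12 11 9)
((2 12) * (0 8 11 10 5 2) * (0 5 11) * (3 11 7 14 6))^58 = (2 12 5)(3 14 10)(6 7 11) = [0, 1, 12, 14, 4, 2, 7, 11, 8, 9, 3, 6, 5, 13, 10]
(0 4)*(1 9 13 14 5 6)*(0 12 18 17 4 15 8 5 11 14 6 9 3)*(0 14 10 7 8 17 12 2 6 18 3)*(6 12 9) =(0 15 17 4 2 12 3 14 11 10 7 8 5 6 1)(9 13 18) =[15, 0, 12, 14, 2, 6, 1, 8, 5, 13, 7, 10, 3, 18, 11, 17, 16, 4, 9]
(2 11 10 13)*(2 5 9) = (2 11 10 13 5 9) = [0, 1, 11, 3, 4, 9, 6, 7, 8, 2, 13, 10, 12, 5]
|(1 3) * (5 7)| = |(1 3)(5 7)| = 2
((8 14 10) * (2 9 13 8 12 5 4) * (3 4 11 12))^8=[0, 1, 2, 3, 4, 12, 6, 7, 8, 9, 10, 5, 11, 13, 14]=(14)(5 12 11)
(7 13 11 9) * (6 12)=(6 12)(7 13 11 9)=[0, 1, 2, 3, 4, 5, 12, 13, 8, 7, 10, 9, 6, 11]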